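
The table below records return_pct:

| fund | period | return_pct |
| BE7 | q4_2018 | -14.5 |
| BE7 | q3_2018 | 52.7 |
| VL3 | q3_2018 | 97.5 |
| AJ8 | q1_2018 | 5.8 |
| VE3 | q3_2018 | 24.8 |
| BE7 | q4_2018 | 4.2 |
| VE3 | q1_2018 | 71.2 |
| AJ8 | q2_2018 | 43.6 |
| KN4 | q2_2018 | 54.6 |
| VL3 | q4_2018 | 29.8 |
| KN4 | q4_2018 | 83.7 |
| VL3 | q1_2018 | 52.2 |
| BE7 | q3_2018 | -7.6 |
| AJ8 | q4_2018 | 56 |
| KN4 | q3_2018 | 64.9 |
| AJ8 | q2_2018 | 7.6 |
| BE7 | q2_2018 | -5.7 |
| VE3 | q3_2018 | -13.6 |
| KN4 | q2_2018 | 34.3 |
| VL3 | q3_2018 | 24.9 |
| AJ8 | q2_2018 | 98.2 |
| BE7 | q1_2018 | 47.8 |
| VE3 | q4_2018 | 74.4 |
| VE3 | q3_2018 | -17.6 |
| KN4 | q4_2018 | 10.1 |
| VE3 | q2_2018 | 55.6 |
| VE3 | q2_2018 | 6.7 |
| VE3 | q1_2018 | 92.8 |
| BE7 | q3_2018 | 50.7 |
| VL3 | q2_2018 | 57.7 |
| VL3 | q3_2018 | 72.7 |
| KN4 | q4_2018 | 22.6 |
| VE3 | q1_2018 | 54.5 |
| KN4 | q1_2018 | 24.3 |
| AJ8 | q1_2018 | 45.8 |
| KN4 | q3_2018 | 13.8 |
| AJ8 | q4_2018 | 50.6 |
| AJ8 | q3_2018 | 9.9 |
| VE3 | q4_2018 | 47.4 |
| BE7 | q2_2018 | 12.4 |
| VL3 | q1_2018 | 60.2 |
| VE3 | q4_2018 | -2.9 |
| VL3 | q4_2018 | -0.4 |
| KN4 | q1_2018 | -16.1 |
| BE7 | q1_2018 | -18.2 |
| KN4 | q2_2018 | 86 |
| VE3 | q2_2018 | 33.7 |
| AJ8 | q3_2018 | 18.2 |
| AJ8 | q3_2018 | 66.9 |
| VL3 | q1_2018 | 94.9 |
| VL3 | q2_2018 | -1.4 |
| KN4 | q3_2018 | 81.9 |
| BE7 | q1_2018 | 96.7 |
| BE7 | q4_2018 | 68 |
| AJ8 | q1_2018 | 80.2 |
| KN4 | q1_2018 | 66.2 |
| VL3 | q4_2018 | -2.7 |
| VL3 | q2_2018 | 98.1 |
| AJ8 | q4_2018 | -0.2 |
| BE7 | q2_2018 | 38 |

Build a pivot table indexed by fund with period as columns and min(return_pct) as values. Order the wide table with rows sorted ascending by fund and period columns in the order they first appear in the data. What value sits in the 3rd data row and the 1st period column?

With rows sorted ascending by fund, row 3 is fund=KN4. period columns in first-appearance order: q4_2018, q3_2018, q1_2018, q2_2018; column 1 is q4_2018.
Long rows with fund=KN4, period=q4_2018: min(83.7, 10.1, 22.6) = 10.1.

10.1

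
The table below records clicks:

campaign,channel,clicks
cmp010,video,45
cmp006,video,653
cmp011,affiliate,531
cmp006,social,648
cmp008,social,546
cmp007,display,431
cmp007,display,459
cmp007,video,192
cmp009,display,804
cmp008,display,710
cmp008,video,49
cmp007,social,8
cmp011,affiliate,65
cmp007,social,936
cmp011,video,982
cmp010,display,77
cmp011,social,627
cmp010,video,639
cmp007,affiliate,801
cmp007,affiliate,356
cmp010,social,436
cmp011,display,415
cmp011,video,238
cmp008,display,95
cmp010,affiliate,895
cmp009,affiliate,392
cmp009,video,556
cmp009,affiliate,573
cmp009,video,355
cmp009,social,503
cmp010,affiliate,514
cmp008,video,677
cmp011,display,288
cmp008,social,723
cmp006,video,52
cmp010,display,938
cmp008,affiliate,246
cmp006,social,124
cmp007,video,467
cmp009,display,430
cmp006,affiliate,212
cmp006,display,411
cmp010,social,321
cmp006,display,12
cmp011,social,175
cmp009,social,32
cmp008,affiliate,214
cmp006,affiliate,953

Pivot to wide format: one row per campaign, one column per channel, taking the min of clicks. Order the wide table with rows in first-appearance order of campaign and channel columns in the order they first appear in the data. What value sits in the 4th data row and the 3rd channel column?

546

With rows in first-appearance order of campaign, row 4 is campaign=cmp008. channel columns in first-appearance order: video, affiliate, social, display; column 3 is social.
Long rows with campaign=cmp008, channel=social: min(546, 723) = 546.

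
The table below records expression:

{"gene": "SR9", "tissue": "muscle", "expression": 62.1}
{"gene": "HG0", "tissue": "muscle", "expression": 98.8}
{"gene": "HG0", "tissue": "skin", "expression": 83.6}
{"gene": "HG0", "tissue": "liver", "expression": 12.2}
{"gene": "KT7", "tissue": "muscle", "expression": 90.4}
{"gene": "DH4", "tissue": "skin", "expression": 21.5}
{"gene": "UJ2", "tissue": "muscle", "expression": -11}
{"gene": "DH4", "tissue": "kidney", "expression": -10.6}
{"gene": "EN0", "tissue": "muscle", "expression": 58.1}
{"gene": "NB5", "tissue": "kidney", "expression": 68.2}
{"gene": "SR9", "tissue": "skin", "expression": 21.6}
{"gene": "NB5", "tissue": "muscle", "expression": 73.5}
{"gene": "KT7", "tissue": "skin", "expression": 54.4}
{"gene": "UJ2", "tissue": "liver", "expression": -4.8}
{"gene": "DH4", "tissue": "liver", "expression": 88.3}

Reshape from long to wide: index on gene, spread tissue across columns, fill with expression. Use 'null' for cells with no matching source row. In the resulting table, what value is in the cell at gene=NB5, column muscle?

The long row with gene=NB5, tissue=muscle has expression=73.5.

73.5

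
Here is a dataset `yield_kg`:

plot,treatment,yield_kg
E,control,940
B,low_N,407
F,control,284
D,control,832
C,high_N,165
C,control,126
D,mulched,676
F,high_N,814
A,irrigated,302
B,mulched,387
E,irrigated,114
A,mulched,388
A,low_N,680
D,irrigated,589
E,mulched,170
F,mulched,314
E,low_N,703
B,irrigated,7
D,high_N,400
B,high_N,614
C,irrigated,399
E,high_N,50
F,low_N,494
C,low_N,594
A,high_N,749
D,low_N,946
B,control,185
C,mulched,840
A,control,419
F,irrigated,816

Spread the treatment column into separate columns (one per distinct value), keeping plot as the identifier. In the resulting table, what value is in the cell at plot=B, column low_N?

Wide layout: rows indexed by plot, columns are the 5 distinct treatment values (control, low_N, high_N, mulched, irrigated).
Cell (plot=B, treatment=low_N) draws from the long row where plot=B and treatment=low_N, which has yield_kg=407.

407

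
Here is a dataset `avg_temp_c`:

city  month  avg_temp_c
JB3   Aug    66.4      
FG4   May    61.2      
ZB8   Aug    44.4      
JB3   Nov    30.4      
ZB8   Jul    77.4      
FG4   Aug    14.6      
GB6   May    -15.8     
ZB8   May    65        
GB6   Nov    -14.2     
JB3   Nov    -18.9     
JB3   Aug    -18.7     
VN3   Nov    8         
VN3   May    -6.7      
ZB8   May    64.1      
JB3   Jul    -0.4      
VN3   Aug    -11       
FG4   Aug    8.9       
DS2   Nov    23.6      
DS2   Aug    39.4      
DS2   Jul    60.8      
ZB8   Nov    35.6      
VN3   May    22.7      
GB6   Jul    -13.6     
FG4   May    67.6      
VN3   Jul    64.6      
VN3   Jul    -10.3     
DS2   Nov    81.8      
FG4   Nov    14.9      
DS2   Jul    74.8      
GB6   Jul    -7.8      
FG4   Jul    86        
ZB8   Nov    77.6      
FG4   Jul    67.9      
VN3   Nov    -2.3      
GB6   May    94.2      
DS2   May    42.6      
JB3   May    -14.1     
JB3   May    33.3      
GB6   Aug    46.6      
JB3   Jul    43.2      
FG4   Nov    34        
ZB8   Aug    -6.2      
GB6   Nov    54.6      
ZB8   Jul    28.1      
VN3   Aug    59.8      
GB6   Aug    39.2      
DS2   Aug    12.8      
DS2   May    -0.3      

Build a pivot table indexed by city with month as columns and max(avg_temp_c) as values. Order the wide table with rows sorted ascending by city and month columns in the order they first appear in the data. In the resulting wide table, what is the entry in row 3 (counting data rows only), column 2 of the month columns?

With rows sorted ascending by city, row 3 is city=GB6. month columns in first-appearance order: Aug, May, Nov, Jul; column 2 is May.
Long rows with city=GB6, month=May: max(-15.8, 94.2) = 94.2.

94.2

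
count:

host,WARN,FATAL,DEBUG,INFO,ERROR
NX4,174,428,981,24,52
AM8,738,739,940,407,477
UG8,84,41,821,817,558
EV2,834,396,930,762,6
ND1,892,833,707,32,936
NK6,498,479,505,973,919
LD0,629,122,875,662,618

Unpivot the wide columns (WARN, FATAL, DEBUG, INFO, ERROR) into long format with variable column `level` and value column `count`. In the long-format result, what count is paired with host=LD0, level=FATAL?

Unpivoting turns each (host, wide-column) pair into one long row.
The wide cell at row LD0, column FATAL holds 122, so the long row (LD0, FATAL) has count=122.

122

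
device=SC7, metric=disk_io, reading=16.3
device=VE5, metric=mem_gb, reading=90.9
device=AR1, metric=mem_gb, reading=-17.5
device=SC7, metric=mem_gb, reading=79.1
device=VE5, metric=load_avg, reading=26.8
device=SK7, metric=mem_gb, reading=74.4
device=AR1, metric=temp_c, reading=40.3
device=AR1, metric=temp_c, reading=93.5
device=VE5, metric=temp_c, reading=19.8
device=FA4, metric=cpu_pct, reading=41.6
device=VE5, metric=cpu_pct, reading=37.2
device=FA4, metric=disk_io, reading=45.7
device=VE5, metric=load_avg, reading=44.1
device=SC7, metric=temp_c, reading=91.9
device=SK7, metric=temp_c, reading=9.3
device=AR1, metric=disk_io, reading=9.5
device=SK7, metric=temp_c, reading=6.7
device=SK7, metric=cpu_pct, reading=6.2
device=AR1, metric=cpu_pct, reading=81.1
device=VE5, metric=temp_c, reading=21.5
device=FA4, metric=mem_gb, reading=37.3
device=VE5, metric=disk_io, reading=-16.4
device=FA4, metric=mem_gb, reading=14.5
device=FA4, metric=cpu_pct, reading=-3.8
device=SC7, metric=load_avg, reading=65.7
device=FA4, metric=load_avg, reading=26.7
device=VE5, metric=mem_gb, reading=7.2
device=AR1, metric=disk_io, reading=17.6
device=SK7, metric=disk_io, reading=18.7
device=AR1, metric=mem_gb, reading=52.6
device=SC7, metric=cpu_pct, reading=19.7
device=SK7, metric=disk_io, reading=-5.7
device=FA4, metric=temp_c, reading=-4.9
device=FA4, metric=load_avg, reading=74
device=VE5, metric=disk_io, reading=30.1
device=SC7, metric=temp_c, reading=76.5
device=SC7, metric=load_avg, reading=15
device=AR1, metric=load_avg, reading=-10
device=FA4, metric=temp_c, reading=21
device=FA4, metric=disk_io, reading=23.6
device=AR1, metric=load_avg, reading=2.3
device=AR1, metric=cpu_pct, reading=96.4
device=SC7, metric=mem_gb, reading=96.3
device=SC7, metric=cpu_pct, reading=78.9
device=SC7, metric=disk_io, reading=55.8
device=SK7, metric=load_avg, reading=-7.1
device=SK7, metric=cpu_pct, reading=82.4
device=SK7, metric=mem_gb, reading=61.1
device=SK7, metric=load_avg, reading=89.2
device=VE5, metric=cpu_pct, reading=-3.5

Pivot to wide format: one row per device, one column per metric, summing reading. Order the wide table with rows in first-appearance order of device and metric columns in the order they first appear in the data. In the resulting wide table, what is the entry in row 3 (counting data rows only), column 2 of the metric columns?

35.1

With rows in first-appearance order of device, row 3 is device=AR1. metric columns in first-appearance order: disk_io, mem_gb, load_avg, temp_c, cpu_pct; column 2 is mem_gb.
Long rows with device=AR1, metric=mem_gb: -17.5 + 52.6 = 35.1.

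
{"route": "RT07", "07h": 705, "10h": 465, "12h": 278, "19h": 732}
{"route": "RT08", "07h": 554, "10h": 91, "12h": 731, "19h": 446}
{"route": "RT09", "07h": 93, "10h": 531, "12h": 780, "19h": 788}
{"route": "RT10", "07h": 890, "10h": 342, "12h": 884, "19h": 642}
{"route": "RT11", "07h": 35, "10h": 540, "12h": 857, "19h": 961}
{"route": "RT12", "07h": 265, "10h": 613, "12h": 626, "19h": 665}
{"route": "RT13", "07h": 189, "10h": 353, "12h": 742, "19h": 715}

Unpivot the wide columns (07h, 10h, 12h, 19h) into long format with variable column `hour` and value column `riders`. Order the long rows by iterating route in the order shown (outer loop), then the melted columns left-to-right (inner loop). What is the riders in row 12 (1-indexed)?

788

28 rows total (7 × 4). Row 12: index ⌊(12-1)/4⌋ = 2 into route → RT09; (12-1) mod 4 = 3 into the melted columns → 19h.
So row 12 is (RT09, 19h, 788); riders = 788.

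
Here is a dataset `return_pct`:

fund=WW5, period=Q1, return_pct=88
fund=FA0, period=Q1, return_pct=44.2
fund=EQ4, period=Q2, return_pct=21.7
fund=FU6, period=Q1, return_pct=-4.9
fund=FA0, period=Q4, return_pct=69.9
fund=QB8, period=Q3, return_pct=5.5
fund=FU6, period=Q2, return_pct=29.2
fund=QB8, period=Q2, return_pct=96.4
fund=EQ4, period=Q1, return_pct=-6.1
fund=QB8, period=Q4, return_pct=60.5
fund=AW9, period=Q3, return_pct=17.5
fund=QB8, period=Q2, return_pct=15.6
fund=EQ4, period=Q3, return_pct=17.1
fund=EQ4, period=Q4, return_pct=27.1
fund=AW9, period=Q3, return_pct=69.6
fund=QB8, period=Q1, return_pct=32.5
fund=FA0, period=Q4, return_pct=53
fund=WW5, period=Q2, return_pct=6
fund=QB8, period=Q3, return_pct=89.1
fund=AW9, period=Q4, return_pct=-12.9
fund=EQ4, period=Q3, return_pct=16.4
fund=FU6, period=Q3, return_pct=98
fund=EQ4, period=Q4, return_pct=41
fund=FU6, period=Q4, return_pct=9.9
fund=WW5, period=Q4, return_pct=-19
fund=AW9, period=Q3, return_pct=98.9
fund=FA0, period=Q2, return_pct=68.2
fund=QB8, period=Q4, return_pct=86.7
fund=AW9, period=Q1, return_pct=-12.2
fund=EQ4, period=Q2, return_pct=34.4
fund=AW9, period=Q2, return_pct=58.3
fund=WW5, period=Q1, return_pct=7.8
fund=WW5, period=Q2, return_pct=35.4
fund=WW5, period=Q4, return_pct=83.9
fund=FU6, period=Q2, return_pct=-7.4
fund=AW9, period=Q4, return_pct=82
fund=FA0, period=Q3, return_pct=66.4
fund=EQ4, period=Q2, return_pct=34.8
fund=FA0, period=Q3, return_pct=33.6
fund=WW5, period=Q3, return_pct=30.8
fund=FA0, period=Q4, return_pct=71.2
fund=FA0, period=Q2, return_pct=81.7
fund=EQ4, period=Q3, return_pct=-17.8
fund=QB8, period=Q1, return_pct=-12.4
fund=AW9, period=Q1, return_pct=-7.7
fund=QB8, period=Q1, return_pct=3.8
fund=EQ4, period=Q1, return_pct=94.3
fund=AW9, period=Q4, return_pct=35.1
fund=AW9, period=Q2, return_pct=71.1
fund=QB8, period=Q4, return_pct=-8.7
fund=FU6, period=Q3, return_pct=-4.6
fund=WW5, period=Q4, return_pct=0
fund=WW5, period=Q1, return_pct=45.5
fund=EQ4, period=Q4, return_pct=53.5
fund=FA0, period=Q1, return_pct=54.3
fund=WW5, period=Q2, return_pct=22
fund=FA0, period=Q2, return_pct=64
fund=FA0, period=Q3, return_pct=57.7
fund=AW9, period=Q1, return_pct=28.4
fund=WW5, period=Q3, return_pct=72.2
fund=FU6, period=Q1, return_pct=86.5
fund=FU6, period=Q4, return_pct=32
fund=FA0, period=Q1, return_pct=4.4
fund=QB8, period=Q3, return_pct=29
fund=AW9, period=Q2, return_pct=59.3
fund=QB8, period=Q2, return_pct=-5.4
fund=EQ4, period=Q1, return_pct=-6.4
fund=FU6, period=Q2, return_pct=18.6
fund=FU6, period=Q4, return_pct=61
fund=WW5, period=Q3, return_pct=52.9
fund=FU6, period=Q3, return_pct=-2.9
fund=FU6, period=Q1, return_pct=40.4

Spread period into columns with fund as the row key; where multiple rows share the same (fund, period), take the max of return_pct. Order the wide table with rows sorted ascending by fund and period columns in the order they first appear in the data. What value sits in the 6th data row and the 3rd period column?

83.9

With rows sorted ascending by fund, row 6 is fund=WW5. period columns in first-appearance order: Q1, Q2, Q4, Q3; column 3 is Q4.
Long rows with fund=WW5, period=Q4: max(-19, 83.9, 0) = 83.9.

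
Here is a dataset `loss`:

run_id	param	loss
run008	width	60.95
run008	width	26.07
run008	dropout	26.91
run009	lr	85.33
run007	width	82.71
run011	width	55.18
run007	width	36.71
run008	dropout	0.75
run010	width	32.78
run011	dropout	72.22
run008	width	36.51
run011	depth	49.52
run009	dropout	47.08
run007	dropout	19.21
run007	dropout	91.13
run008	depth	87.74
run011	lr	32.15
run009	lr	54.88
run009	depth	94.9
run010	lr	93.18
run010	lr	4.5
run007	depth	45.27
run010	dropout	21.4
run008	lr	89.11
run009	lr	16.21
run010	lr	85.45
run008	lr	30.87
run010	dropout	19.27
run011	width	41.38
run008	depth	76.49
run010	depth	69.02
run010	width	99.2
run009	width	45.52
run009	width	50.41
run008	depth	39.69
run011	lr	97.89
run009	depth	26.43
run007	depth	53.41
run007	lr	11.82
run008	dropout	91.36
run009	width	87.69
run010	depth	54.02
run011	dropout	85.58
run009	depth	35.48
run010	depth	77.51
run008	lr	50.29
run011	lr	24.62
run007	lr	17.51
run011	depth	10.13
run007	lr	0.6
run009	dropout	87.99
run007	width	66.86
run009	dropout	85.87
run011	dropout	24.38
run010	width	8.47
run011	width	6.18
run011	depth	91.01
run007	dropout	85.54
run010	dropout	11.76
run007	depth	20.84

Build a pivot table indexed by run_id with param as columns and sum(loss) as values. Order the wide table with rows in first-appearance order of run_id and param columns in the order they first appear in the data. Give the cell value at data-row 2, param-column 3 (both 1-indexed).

156.42

With rows in first-appearance order of run_id, row 2 is run_id=run009. param columns in first-appearance order: width, dropout, lr, depth; column 3 is lr.
Long rows with run_id=run009, param=lr: 85.33 + 54.88 + 16.21 = 156.42.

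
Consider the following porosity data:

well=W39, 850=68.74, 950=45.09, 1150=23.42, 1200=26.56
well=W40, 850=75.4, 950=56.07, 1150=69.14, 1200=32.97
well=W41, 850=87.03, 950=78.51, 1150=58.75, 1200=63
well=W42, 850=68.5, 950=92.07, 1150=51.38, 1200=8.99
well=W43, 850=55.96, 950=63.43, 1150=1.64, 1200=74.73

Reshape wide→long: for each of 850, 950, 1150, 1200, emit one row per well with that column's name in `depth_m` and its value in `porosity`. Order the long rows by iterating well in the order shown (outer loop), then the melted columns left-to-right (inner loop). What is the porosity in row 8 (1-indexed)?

32.97

20 rows total (5 × 4). Row 8: index ⌊(8-1)/4⌋ = 1 into well → W40; (8-1) mod 4 = 3 into the melted columns → 1200.
So row 8 is (W40, 1200, 32.97); porosity = 32.97.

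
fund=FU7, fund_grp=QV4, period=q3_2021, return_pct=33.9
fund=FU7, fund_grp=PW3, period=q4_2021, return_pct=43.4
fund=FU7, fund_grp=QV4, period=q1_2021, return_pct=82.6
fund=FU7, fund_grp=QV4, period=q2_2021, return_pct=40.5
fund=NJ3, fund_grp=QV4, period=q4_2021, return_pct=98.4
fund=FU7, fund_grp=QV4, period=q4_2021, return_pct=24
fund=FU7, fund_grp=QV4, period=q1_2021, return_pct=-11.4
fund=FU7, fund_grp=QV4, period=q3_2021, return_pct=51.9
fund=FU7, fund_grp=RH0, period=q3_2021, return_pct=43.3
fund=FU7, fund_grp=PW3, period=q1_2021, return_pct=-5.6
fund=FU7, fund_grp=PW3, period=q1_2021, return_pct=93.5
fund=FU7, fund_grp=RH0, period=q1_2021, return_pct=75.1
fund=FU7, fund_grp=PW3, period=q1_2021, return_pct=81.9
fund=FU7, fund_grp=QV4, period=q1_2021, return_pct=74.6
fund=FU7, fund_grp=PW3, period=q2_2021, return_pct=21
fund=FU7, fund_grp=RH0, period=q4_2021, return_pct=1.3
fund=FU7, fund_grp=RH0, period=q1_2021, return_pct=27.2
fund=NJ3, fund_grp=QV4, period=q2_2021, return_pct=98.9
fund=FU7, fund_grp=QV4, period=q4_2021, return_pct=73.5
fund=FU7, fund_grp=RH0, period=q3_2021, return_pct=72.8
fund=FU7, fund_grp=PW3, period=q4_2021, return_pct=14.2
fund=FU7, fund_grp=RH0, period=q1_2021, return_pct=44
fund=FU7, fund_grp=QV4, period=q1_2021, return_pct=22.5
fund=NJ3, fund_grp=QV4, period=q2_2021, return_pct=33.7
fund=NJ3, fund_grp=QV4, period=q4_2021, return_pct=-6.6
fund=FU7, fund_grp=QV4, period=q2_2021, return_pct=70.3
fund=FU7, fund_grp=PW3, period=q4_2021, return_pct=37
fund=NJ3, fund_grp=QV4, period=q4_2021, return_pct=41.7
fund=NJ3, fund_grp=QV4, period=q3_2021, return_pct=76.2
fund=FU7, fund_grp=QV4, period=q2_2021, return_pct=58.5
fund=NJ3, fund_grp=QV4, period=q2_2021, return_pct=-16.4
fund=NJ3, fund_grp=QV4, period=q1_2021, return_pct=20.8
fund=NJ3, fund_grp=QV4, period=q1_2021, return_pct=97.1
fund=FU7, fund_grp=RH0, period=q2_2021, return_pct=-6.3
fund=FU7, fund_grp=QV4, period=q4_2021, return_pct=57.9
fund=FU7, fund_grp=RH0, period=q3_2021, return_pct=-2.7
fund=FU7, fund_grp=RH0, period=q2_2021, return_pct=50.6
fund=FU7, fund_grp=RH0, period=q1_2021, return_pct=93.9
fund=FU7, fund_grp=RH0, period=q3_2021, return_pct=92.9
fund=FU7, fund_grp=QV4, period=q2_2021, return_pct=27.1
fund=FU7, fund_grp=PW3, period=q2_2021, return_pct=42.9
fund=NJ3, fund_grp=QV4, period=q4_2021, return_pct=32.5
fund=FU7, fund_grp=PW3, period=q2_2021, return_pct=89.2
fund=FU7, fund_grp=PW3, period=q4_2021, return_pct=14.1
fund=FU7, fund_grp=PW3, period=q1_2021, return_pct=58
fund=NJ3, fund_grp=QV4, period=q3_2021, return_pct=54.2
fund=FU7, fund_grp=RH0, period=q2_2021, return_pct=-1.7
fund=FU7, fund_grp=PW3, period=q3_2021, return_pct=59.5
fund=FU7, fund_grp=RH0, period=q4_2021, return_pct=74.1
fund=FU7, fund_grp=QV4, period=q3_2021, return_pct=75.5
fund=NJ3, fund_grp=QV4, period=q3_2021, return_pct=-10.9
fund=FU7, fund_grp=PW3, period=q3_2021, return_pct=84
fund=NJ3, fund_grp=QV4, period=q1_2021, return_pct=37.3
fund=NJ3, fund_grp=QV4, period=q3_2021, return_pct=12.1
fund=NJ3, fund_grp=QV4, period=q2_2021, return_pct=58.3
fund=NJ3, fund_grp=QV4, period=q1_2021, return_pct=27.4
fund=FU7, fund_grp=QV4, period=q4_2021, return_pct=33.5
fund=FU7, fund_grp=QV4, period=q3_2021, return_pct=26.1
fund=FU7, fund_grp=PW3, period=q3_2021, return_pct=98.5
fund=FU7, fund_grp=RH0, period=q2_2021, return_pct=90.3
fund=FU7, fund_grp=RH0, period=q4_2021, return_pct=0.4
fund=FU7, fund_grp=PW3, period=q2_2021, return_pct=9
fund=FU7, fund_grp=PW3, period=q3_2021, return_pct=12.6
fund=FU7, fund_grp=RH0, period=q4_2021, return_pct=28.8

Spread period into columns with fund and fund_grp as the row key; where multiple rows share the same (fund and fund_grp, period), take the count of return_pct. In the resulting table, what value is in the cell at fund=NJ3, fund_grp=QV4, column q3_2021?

Rows with fund=NJ3, fund_grp=QV4 and period=q3_2021: return_pct values are 76.2, 54.2, -10.9, 12.1.
4 rows match — count = 4.

4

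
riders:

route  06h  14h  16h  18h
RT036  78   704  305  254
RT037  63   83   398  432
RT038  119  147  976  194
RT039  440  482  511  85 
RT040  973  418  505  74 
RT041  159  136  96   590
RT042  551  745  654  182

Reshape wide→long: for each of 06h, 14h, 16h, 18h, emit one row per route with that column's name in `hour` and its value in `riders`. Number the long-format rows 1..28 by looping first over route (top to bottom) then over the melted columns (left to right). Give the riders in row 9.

28 rows total (7 × 4). Row 9: index ⌊(9-1)/4⌋ = 2 into route → RT038; (9-1) mod 4 = 0 into the melted columns → 06h.
So row 9 is (RT038, 06h, 119); riders = 119.

119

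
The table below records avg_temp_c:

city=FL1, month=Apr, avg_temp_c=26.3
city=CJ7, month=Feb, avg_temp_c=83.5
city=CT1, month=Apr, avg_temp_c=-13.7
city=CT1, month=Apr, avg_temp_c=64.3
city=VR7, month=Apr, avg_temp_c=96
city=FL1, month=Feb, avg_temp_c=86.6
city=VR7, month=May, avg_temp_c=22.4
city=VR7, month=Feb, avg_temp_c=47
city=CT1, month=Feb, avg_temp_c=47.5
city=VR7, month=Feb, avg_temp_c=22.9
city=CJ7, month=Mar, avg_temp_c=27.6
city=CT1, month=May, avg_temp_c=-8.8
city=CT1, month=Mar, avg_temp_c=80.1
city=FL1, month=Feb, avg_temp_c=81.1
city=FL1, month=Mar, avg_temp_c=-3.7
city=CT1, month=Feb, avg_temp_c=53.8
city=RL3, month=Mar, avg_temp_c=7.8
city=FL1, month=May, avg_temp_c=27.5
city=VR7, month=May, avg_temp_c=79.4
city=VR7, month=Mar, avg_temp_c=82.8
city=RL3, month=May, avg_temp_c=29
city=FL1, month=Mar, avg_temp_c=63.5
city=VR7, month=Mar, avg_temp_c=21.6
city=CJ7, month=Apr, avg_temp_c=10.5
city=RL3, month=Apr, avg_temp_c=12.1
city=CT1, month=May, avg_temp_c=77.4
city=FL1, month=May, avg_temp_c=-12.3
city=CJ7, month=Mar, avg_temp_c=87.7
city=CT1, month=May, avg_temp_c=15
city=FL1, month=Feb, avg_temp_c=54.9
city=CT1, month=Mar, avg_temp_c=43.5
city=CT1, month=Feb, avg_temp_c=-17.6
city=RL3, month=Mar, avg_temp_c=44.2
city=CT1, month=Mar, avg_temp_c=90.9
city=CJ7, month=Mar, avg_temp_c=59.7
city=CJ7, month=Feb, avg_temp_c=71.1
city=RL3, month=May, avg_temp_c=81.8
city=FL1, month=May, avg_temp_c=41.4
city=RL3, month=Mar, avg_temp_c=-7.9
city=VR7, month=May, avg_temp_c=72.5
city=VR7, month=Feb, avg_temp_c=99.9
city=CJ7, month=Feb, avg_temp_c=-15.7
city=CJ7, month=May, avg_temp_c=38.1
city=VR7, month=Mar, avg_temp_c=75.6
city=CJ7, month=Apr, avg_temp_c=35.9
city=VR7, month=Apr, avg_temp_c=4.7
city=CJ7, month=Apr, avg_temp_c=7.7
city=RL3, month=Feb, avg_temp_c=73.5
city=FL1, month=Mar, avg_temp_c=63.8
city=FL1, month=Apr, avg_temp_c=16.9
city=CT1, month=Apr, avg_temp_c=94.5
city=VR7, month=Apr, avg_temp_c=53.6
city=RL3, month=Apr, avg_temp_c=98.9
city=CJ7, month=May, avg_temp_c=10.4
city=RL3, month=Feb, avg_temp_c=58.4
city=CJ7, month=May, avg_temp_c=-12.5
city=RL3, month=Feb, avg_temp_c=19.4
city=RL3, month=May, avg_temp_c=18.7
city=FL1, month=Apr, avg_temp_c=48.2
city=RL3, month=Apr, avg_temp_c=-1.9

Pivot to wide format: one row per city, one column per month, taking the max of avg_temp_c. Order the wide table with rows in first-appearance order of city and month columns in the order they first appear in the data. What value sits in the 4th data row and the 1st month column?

With rows in first-appearance order of city, row 4 is city=VR7. month columns in first-appearance order: Apr, Feb, May, Mar; column 1 is Apr.
Long rows with city=VR7, month=Apr: max(96, 4.7, 53.6) = 96.

96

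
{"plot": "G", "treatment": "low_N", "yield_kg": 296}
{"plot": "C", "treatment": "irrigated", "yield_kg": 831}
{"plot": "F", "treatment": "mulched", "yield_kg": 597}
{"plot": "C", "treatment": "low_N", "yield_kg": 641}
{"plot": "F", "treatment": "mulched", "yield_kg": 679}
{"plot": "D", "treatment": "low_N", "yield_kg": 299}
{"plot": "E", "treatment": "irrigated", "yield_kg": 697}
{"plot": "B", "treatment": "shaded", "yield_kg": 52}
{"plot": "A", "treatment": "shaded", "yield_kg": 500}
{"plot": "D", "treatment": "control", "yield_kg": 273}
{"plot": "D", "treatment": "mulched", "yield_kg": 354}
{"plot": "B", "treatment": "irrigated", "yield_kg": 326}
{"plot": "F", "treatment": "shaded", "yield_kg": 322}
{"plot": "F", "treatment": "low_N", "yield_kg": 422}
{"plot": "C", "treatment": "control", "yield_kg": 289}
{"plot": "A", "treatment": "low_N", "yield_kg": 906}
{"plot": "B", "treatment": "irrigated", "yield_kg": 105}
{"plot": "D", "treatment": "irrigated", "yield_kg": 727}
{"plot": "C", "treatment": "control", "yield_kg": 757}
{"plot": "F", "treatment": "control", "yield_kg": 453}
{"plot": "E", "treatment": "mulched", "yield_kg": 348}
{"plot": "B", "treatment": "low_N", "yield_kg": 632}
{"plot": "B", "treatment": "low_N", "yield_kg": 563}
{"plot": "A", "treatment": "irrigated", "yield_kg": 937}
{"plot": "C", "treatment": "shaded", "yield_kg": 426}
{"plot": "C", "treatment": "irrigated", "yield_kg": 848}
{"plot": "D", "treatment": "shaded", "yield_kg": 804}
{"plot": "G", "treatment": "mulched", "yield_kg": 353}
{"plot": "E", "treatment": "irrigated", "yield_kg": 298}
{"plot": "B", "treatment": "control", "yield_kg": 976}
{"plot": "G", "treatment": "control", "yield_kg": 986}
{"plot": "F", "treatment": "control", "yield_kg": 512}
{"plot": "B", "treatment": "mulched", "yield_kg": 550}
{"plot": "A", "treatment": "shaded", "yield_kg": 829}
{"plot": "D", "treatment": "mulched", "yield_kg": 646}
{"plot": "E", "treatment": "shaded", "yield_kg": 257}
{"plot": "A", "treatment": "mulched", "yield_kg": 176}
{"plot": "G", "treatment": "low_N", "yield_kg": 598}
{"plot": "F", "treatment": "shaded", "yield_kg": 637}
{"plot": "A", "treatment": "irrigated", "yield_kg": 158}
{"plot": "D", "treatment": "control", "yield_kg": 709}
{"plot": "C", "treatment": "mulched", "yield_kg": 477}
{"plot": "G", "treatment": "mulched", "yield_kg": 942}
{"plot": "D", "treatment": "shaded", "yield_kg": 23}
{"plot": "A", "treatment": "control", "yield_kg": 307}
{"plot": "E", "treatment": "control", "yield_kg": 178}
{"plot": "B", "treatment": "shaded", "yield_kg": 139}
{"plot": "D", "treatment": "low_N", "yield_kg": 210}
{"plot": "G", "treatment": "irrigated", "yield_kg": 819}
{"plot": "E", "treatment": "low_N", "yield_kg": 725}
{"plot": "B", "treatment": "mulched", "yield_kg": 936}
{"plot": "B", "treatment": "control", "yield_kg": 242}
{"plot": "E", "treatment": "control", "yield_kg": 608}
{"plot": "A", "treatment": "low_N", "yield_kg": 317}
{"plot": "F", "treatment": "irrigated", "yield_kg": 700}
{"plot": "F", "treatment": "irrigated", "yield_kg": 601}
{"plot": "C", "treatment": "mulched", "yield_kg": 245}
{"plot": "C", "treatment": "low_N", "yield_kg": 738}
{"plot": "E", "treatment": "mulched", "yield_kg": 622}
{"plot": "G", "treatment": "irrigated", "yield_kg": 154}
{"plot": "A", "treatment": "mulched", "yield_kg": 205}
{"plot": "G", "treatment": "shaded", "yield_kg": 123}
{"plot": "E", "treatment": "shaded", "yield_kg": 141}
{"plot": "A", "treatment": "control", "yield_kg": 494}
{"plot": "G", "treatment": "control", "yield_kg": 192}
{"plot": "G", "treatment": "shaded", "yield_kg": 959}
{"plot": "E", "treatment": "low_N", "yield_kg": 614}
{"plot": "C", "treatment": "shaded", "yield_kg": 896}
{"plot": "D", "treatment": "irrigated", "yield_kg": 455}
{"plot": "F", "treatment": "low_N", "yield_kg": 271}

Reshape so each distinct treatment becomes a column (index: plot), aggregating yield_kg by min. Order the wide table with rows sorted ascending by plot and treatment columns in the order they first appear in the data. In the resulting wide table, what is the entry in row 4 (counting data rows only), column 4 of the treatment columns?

23

With rows sorted ascending by plot, row 4 is plot=D. treatment columns in first-appearance order: low_N, irrigated, mulched, shaded, control; column 4 is shaded.
Long rows with plot=D, treatment=shaded: min(804, 23) = 23.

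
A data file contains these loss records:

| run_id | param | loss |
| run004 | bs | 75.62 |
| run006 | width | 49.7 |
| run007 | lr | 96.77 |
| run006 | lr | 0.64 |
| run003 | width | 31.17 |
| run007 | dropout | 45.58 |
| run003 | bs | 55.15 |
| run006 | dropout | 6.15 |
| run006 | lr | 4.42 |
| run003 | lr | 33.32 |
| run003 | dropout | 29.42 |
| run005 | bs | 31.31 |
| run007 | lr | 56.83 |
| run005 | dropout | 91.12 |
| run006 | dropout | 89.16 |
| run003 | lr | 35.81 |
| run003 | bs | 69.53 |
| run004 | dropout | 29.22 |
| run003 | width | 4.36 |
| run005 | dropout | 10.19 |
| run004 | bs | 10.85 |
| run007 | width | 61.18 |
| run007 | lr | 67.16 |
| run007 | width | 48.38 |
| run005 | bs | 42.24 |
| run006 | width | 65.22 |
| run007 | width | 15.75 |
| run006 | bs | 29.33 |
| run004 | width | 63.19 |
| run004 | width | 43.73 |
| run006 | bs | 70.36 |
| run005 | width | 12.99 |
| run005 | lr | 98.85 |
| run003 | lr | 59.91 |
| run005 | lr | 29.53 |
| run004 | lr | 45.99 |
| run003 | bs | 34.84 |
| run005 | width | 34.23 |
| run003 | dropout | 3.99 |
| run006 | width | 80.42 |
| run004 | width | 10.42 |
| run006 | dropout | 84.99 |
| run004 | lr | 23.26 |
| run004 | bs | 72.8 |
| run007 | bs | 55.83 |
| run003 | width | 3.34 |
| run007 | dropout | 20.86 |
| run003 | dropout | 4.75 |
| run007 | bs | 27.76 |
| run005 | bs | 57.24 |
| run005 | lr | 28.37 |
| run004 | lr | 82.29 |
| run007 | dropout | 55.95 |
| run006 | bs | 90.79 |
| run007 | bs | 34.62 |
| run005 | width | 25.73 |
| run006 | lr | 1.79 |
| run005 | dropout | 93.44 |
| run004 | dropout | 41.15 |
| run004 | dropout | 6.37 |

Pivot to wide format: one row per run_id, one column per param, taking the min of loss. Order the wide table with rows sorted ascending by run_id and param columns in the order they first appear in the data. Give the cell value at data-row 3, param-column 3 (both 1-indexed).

28.37

With rows sorted ascending by run_id, row 3 is run_id=run005. param columns in first-appearance order: bs, width, lr, dropout; column 3 is lr.
Long rows with run_id=run005, param=lr: min(98.85, 29.53, 28.37) = 28.37.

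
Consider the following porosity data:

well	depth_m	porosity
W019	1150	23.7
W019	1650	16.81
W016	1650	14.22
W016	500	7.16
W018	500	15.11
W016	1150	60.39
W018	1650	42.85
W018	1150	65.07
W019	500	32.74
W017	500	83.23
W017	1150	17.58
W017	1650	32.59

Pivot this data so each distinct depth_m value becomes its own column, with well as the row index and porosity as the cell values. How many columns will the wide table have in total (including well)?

1 column for well plus 3 distinct depth_m values → 4 columns.

4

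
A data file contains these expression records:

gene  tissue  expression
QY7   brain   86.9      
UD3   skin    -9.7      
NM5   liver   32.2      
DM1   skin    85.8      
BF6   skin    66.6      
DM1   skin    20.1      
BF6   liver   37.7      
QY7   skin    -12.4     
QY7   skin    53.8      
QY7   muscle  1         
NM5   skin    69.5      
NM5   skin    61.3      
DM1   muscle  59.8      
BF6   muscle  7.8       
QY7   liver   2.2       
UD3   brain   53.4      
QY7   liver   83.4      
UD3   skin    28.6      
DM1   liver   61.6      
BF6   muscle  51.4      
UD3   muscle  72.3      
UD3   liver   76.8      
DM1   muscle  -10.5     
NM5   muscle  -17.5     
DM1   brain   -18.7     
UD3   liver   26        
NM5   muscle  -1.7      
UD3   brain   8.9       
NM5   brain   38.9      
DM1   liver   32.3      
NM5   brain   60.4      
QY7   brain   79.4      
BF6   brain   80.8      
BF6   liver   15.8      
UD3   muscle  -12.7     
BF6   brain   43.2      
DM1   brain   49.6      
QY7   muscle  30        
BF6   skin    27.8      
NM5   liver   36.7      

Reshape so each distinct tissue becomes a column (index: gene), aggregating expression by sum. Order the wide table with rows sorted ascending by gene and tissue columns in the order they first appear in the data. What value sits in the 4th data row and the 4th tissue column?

With rows sorted ascending by gene, row 4 is gene=QY7. tissue columns in first-appearance order: brain, skin, liver, muscle; column 4 is muscle.
Long rows with gene=QY7, tissue=muscle: 1 + 30 = 31.

31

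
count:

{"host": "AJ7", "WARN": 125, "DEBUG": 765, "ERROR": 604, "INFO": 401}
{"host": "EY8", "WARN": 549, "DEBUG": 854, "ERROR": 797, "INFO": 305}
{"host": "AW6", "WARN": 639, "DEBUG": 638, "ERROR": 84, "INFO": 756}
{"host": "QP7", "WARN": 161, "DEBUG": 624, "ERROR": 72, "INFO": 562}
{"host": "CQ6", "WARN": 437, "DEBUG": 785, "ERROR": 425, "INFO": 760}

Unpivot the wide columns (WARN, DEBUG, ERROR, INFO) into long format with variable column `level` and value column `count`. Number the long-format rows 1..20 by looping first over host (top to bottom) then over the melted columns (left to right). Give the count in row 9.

639

20 rows total (5 × 4). Row 9: index ⌊(9-1)/4⌋ = 2 into host → AW6; (9-1) mod 4 = 0 into the melted columns → WARN.
So row 9 is (AW6, WARN, 639); count = 639.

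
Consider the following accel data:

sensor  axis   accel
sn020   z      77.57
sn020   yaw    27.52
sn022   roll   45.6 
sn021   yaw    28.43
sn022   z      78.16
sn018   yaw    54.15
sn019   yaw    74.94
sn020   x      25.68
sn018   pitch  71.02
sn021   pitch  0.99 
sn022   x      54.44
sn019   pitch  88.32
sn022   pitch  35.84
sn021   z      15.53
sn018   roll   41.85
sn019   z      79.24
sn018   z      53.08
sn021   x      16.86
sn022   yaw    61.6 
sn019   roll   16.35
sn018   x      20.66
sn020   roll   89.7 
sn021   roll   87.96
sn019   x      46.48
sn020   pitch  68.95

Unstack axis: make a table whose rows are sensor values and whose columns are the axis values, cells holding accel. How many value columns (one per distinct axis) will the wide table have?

5

5 distinct axis values: yaw, roll, z, pitch, x.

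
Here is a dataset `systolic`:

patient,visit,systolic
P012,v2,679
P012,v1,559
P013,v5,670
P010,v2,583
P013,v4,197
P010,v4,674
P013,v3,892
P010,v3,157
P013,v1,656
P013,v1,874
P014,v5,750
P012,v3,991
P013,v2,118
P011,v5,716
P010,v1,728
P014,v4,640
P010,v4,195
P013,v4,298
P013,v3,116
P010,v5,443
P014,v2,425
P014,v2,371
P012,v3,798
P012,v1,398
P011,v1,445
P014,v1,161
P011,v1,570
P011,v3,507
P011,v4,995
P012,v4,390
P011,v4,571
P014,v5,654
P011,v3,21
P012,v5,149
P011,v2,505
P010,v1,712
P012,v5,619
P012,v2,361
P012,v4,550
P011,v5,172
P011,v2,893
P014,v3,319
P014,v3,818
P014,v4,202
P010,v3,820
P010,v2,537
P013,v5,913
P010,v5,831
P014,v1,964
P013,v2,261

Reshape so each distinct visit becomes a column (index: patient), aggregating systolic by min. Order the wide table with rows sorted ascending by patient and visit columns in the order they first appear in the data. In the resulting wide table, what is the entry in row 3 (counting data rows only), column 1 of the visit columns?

361

With rows sorted ascending by patient, row 3 is patient=P012. visit columns in first-appearance order: v2, v1, v5, v4, v3; column 1 is v2.
Long rows with patient=P012, visit=v2: min(679, 361) = 361.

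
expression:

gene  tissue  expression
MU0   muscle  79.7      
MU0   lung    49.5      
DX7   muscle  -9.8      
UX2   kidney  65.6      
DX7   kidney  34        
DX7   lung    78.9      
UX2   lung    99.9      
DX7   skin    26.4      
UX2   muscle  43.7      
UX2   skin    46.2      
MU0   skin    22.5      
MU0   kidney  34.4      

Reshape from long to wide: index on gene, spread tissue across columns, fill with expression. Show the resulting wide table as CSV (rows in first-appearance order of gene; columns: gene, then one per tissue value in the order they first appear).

gene,muscle,lung,kidney,skin
MU0,79.7,49.5,34.4,22.5
DX7,-9.8,78.9,34,26.4
UX2,43.7,99.9,65.6,46.2

Columns: gene plus the 4 distinct tissue values (muscle, lung, kidney, skin).
For example, row MU0 column muscle takes expression=79.7 from the long row (MU0, muscle).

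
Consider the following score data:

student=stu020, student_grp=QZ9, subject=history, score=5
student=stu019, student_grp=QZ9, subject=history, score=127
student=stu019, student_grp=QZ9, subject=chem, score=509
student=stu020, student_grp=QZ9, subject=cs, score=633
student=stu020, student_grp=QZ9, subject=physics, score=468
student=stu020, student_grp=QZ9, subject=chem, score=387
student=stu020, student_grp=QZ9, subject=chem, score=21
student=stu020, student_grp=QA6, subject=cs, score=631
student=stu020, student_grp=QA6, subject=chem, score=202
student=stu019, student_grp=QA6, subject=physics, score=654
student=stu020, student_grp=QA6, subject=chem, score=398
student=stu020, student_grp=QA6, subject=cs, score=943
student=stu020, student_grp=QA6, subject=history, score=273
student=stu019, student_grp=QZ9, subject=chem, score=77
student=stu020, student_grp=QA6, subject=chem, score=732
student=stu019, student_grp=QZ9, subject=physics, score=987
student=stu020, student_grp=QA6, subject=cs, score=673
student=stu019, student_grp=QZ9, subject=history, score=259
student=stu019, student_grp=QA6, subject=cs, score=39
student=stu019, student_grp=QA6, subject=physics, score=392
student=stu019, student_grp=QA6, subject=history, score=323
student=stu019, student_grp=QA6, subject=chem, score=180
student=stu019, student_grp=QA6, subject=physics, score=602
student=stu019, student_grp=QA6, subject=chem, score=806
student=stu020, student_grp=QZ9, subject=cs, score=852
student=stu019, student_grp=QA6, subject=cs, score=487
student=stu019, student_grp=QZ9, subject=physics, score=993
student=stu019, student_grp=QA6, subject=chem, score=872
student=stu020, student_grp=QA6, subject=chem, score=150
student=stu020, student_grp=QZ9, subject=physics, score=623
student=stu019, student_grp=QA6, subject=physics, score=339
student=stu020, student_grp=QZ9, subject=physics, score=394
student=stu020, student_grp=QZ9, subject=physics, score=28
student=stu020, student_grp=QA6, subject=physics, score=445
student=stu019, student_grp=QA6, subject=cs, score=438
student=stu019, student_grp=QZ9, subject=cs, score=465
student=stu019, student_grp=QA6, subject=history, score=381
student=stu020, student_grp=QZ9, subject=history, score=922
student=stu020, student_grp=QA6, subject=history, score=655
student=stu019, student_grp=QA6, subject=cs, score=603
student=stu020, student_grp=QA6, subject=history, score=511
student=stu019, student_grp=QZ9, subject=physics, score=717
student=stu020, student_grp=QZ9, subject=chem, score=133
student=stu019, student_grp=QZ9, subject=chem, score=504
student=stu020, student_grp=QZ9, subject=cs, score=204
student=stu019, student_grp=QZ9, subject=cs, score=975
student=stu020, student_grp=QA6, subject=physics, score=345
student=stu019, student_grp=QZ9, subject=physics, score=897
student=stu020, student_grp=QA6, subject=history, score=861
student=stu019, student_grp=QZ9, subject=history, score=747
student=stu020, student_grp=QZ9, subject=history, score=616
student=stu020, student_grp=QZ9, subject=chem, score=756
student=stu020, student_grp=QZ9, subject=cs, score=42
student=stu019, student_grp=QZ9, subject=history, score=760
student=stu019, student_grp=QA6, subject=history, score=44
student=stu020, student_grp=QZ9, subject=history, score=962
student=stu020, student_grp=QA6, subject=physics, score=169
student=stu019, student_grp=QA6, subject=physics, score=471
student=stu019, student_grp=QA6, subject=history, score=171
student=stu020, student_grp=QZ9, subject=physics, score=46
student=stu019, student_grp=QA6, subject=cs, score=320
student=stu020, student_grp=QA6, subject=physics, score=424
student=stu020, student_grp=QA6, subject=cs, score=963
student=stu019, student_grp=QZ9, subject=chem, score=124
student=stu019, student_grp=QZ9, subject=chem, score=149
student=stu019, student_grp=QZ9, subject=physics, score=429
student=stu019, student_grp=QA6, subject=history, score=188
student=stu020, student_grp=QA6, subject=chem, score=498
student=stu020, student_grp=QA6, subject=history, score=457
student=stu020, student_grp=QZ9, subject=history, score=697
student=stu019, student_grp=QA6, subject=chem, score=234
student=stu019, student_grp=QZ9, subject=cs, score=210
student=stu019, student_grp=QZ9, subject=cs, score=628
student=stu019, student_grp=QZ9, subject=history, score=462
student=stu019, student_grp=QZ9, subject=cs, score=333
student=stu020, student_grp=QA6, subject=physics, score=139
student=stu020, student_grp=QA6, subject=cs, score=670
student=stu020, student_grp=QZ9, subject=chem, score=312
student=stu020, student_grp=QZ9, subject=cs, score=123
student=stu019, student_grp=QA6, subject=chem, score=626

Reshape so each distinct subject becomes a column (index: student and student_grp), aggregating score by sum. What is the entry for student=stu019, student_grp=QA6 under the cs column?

1887

Rows with student=stu019, student_grp=QA6 and subject=cs: score values are 39, 487, 438, 603, 320.
39 + 487 + 438 + 603 + 320 = 1887.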